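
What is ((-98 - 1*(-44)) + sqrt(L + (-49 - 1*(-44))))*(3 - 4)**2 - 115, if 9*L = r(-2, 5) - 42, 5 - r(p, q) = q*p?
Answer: -169 + 2*I*sqrt(2) ≈ -169.0 + 2.8284*I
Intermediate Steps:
r(p, q) = 5 - p*q (r(p, q) = 5 - q*p = 5 - p*q)
L = -3 (L = ((5 - 1*(-2)*5) - 42)/9 = ((5 + 10) - 42)/9 = (15 - 42)/9 = (1/9)*(-27) = -3)
((-98 - 1*(-44)) + sqrt(L + (-49 - 1*(-44))))*(3 - 4)**2 - 115 = ((-98 - 1*(-44)) + sqrt(-3 + (-49 - 1*(-44))))*(3 - 4)**2 - 115 = ((-98 + 44) + sqrt(-3 + (-49 + 44)))*(-1)**2 - 115 = (-54 + sqrt(-3 - 5))*1 - 115 = (-54 + sqrt(-8))*1 - 115 = (-54 + 2*I*sqrt(2))*1 - 115 = (-54 + 2*I*sqrt(2)) - 115 = -169 + 2*I*sqrt(2)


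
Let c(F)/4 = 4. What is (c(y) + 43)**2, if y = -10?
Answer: 3481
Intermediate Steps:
c(F) = 16 (c(F) = 4*4 = 16)
(c(y) + 43)**2 = (16 + 43)**2 = 59**2 = 3481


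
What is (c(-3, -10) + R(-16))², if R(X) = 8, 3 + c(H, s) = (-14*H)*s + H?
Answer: 174724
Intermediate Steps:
c(H, s) = -3 + H - 14*H*s (c(H, s) = -3 + ((-14*H)*s + H) = -3 + (-14*H*s + H) = -3 + (H - 14*H*s) = -3 + H - 14*H*s)
(c(-3, -10) + R(-16))² = ((-3 - 3 - 14*(-3)*(-10)) + 8)² = ((-3 - 3 - 420) + 8)² = (-426 + 8)² = (-418)² = 174724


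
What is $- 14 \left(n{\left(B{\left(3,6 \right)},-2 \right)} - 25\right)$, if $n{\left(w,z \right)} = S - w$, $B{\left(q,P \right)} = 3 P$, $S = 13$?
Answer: $420$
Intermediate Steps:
$n{\left(w,z \right)} = 13 - w$
$- 14 \left(n{\left(B{\left(3,6 \right)},-2 \right)} - 25\right) = - 14 \left(\left(13 - 3 \cdot 6\right) - 25\right) = - 14 \left(\left(13 - 18\right) - 25\right) = - 14 \left(-5 - 25\right) = \left(-14\right) \left(-30\right) = 420$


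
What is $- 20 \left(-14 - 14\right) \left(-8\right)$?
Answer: $-4480$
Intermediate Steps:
$- 20 \left(-14 - 14\right) \left(-8\right) = \left(-20\right) \left(-28\right) \left(-8\right) = 560 \left(-8\right) = -4480$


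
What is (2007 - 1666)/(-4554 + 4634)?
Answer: 341/80 ≈ 4.2625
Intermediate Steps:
(2007 - 1666)/(-4554 + 4634) = 341/80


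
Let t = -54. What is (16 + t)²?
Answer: 1444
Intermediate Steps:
(16 + t)² = (16 - 54)² = (-38)² = 1444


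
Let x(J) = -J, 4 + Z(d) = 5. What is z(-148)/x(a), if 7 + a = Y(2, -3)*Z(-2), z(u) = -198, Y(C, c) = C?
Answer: -198/5 ≈ -39.600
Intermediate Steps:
Z(d) = 1 (Z(d) = -4 + 5 = 1)
a = -5 (a = -7 + 2*1 = -7 + 2 = -5)
z(-148)/x(a) = -198/((-1*(-5))) = -198/5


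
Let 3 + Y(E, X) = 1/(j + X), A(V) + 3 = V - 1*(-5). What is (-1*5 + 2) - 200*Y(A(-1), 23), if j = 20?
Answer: 25471/43 ≈ 592.35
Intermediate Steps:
A(V) = 2 + V (A(V) = -3 + (V - 1*(-5)) = -3 + (V + 5) = -3 + (5 + V) = 2 + V)
Y(E, X) = -3 + 1/(20 + X)
(-1*5 + 2) - 200*Y(A(-1), 23) = (-1*5 + 2) - 200*(-59 - 3*23)/(20 + 23) = (-5 + 2) - 200*(-59 - 69)/43 = -3 - 200*(-128)/43 = -3 - 200*(-128/43) = -3 + 25600/43 = 25471/43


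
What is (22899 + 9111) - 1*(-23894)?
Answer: 55904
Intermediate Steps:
(22899 + 9111) - 1*(-23894) = 32010 + 23894 = 55904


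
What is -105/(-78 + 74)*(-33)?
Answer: -3465/4 ≈ -866.25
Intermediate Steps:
-105/(-78 + 74)*(-33) = -105/(-4)*(-33) = -105*(-¼)*(-33) = (105/4)*(-33) = -3465/4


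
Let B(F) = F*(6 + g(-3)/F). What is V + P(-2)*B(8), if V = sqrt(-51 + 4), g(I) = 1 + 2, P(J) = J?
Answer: -102 + I*sqrt(47) ≈ -102.0 + 6.8557*I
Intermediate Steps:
g(I) = 3
V = I*sqrt(47) (V = sqrt(-47) = I*sqrt(47) ≈ 6.8557*I)
B(F) = F*(6 + 3/F)
V + P(-2)*B(8) = I*sqrt(47) - 2*(3 + 6*8) = I*sqrt(47) - 2*(3 + 48) = I*sqrt(47) - 2*51 = I*sqrt(47) - 102 = -102 + I*sqrt(47)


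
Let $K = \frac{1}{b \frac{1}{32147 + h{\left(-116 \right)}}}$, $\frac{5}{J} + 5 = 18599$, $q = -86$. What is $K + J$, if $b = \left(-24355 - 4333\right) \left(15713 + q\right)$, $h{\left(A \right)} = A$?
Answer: $\frac{274325411}{1389304558224} \approx 0.00019746$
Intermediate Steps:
$b = -448307376$ ($b = \left(-24355 - 4333\right) \left(15713 - 86\right) = \left(-28688\right) 15627 = -448307376$)
$J = \frac{5}{18594}$ ($J = \frac{5}{-5 + 18599} = \frac{5}{18594} \approx 0.0002689$)
$K = - \frac{10677}{149435792}$ ($K = \frac{1}{\left(-448307376\right) \frac{1}{32147 - 116}} = - \frac{1}{448307376 \cdot \frac{1}{32031}} = - \frac{\frac{1}{\frac{1}{32031}}}{448307376} = \left(- \frac{1}{448307376}\right) 32031 = - \frac{10677}{149435792} \approx -7.1449 \cdot 10^{-5}$)
$K + J = - \frac{10677}{149435792} + \frac{5}{18594} = \frac{274325411}{1389304558224}$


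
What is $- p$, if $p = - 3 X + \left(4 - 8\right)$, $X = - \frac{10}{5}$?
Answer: $-2$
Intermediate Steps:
$X = -2$ ($X = \left(-10\right) \frac{1}{5} = -2$)
$p = 2$ ($p = \left(-3\right) \left(-2\right) + \left(4 - 8\right) = 6 + \left(4 - 8\right) = 6 - 4 = 2$)
$- p = \left(-1\right) 2 = -2$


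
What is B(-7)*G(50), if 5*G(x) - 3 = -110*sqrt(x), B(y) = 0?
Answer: 0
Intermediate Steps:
G(x) = 3/5 - 22*sqrt(x) (G(x) = 3/5 + (-110*sqrt(x))/5 = 3/5 - 22*sqrt(x))
B(-7)*G(50) = 0*(3/5 - 110*sqrt(2)) = 0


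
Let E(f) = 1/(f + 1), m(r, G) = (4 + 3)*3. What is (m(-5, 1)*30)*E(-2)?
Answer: -630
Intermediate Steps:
m(r, G) = 21 (m(r, G) = 7*3 = 21)
E(f) = 1/(1 + f)
(m(-5, 1)*30)*E(-2) = (21*30)/(1 - 2) = 630/(-1) = 630*(-1) = -630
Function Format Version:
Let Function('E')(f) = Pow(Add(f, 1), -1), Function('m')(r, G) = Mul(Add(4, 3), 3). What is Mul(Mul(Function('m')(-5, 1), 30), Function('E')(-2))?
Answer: -630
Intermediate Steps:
Function('m')(r, G) = 21 (Function('m')(r, G) = Mul(7, 3) = 21)
Function('E')(f) = Pow(Add(1, f), -1)
Mul(Mul(Function('m')(-5, 1), 30), Function('E')(-2)) = Mul(Mul(21, 30), Pow(Add(1, -2), -1)) = Mul(630, Pow(-1, -1)) = Mul(630, -1) = -630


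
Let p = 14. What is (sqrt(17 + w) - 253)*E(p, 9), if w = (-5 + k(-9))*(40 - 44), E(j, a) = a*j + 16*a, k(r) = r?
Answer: -68310 + 270*sqrt(73) ≈ -66003.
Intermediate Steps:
E(j, a) = 16*a + a*j
w = 56 (w = (-5 - 9)*(40 - 44) = -14*(-4) = 56)
(sqrt(17 + w) - 253)*E(p, 9) = (sqrt(17 + 56) - 253)*(9*(16 + 14)) = (sqrt(73) - 253)*(9*30) = (-253 + sqrt(73))*270 = -68310 + 270*sqrt(73)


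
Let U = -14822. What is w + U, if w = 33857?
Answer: 19035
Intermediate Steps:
w + U = 33857 - 14822 = 19035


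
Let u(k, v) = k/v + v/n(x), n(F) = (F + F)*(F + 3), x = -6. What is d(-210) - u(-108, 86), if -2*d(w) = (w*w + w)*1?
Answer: -16986307/774 ≈ -21946.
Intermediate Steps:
n(F) = 2*F*(3 + F) (n(F) = (2*F)*(3 + F) = 2*F*(3 + F))
u(k, v) = v/36 + k/v (u(k, v) = k/v + v/((2*(-6)*(3 - 6))) = k/v + v/((2*(-6)*(-3))) = k/v + v/36 = v/36 + k/v)
d(w) = -w/2 - w²/2 (d(w) = -(w*w + w)/2 = -(w² + w)/2 = -(w + w²)/2 = -w/2 - w²/2)
d(-210) - u(-108, 86) = -½*(-210)*(1 - 210) - ((1/36)*86 - 108/86) = -½*(-210)*(-209) - (43/18 - 108*1/86) = -21945 - (43/18 - 54/43) = -21945 - 1*877/774 = -21945 - 877/774 = -16986307/774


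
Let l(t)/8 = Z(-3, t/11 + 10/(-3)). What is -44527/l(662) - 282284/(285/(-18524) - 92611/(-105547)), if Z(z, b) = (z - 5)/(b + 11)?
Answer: -997598266659951067/3559660408128 ≈ -2.8025e+5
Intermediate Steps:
Z(z, b) = (-5 + z)/(11 + b)
l(t) = -64/(23/3 + t/11) (l(t) = 8*((-5 - 3)/(11 + (t/11 + 10/(-3)))) = 8*(-8/(11 + (t*(1/11) + 10*(-⅓)))) = 8*(-8/(11 + (t/11 - 10/3))) = 8*(-8/(11 + (-10/3 + t/11))) = 8*(-8/(23/3 + t/11)) = -64/(23/3 + t/11))
-44527/l(662) - 282284/(285/(-18524) - 92611/(-105547)) = -44527/((-2112/(253 + 3*662))) - 282284/(285/(-18524) - 92611/(-105547)) = -44527/((-2112/(253 + 1986))) - 282284/(285*(-1/18524) - 92611*(-1/105547)) = -44527/((-2112/2239)) - 282284/(-285/18524 + 92611/105547) = -44527/((-2112*1/2239)) - 282284/1685445269/1955152628 = -44527/(-2112/2239) - 282284*1955152628/1685445269 = -44527*(-2239/2112) - 551908304442352/1685445269 = 99695953/2112 - 551908304442352/1685445269 = -997598266659951067/3559660408128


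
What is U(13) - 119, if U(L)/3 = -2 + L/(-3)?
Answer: -138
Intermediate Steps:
U(L) = -6 - L (U(L) = 3*(-2 + L/(-3)) = 3*(-2 - L/3) = -6 - L)
U(13) - 119 = (-6 - 1*13) - 119 = (-6 - 13) - 119 = -19 - 119 = -138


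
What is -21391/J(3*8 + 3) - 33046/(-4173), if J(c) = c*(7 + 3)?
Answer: -2060057/28890 ≈ -71.307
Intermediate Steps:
J(c) = 10*c (J(c) = c*10 = 10*c)
-21391/J(3*8 + 3) - 33046/(-4173) = -21391*1/(10*(3*8 + 3)) - 33046/(-4173) = -21391*1/(10*(24 + 3)) - 33046*(-1/4173) = -21391/(10*27) + 2542/321 = -21391/270 + 2542/321 = -2060057/28890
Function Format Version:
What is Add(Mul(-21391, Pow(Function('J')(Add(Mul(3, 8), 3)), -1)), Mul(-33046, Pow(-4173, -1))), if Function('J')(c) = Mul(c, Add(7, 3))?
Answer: Rational(-2060057, 28890) ≈ -71.307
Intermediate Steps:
Function('J')(c) = Mul(10, c) (Function('J')(c) = Mul(c, 10) = Mul(10, c))
Add(Mul(-21391, Pow(Function('J')(Add(Mul(3, 8), 3)), -1)), Mul(-33046, Pow(-4173, -1))) = Add(Mul(-21391, Pow(Mul(10, Add(Mul(3, 8), 3)), -1)), Mul(-33046, Pow(-4173, -1))) = Add(Mul(-21391, Pow(Mul(10, Add(24, 3)), -1)), Mul(-33046, Rational(-1, 4173))) = Add(Mul(-21391, Pow(Mul(10, 27), -1)), Rational(2542, 321)) = Add(Mul(-21391, Pow(270, -1)), Rational(2542, 321)) = Add(Mul(-21391, Rational(1, 270)), Rational(2542, 321)) = Add(Rational(-21391, 270), Rational(2542, 321)) = Rational(-2060057, 28890)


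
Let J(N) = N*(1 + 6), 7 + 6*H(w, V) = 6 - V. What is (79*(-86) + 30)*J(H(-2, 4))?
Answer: 118370/3 ≈ 39457.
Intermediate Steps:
H(w, V) = -⅙ - V/6 (H(w, V) = -7/6 + (6 - V)/6 = -7/6 + (1 - V/6) = -⅙ - V/6)
J(N) = 7*N (J(N) = N*7 = 7*N)
(79*(-86) + 30)*J(H(-2, 4)) = (79*(-86) + 30)*(7*(-⅙ - ⅙*4)) = (-6794 + 30)*(7*(-⅙ - ⅔)) = -47348*(-5)/6 = -6764*(-35/6) = 118370/3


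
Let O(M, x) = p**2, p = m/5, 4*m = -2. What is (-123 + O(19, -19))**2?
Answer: 151265401/10000 ≈ 15127.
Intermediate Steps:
m = -1/2 (m = (1/4)*(-2) = -1/2 ≈ -0.50000)
p = -1/10 (p = -1/2/5 = -1/2*1/5 = -1/10 ≈ -0.10000)
O(M, x) = 1/100 (O(M, x) = (-1/10)**2 = 1/100)
(-123 + O(19, -19))**2 = (-123 + 1/100)**2 = (-12299/100)**2 = 151265401/10000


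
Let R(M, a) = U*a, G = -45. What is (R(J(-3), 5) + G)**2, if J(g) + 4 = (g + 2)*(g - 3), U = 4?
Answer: 625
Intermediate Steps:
J(g) = -4 + (-3 + g)*(2 + g) (J(g) = -4 + (g + 2)*(g - 3) = -4 + (2 + g)*(-3 + g) = -4 + (-3 + g)*(2 + g))
R(M, a) = 4*a
(R(J(-3), 5) + G)**2 = (4*5 - 45)**2 = (20 - 45)**2 = (-25)**2 = 625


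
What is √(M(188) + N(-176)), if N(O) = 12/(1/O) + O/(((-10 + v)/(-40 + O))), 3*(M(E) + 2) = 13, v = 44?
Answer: I*√2579019/51 ≈ 31.489*I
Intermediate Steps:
M(E) = 7/3 (M(E) = -2 + (⅓)*13 = -2 + 13/3 = 7/3)
N(O) = 12*O + O*(-20/17 + O/34) (N(O) = 12/(1/O) + O/(((-10 + 44)/(-40 + O))) = 12*O + O/((34/(-40 + O))) = 12*O + O*(-20/17 + O/34))
√(M(188) + N(-176)) = √(7/3 + (1/34)*(-176)*(368 - 176)) = √(7/3 + (1/34)*(-176)*192) = √(7/3 - 16896/17) = √(-50569/51) = I*√2579019/51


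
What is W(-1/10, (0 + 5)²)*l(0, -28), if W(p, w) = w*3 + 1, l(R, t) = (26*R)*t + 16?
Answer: 1216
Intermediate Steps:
l(R, t) = 16 + 26*R*t (l(R, t) = 26*R*t + 16 = 16 + 26*R*t)
W(p, w) = 1 + 3*w (W(p, w) = 3*w + 1 = 1 + 3*w)
W(-1/10, (0 + 5)²)*l(0, -28) = (1 + 3*(0 + 5)²)*(16 + 26*0*(-28)) = (1 + 3*5²)*(16 + 0) = (1 + 3*25)*16 = (1 + 75)*16 = 76*16 = 1216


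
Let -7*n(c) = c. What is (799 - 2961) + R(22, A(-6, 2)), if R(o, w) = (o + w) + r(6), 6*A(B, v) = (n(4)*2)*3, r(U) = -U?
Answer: -15026/7 ≈ -2146.6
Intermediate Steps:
n(c) = -c/7
A(B, v) = -4/7 (A(B, v) = ((-⅐*4*2)*3)/6 = (-4/7*2*3)/6 = (-8/7*3)/6 = (⅙)*(-24/7) = -4/7)
R(o, w) = -6 + o + w (R(o, w) = (o + w) - 1*6 = (o + w) - 6 = -6 + o + w)
(799 - 2961) + R(22, A(-6, 2)) = (799 - 2961) + (-6 + 22 - 4/7) = -2162 + 108/7 = -15026/7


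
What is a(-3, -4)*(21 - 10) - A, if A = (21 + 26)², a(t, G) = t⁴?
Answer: -1318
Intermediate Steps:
A = 2209 (A = 47² = 2209)
a(-3, -4)*(21 - 10) - A = (-3)⁴*(21 - 10) - 1*2209 = 81*11 - 2209 = 891 - 2209 = -1318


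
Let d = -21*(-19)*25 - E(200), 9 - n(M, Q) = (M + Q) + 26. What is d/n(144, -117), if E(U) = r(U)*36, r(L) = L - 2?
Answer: -2847/44 ≈ -64.705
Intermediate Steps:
r(L) = -2 + L
E(U) = -72 + 36*U (E(U) = (-2 + U)*36 = -72 + 36*U)
n(M, Q) = -17 - M - Q (n(M, Q) = 9 - ((M + Q) + 26) = 9 - (26 + M + Q) = 9 + (-26 - M - Q) = -17 - M - Q)
d = 2847 (d = -21*(-19)*25 - (-72 + 36*200) = 399*25 - (-72 + 7200) = 9975 - 1*7128 = 9975 - 7128 = 2847)
d/n(144, -117) = 2847/(-17 - 1*144 - 1*(-117)) = 2847/(-17 - 144 + 117) = 2847/(-44) = 2847*(-1/44) = -2847/44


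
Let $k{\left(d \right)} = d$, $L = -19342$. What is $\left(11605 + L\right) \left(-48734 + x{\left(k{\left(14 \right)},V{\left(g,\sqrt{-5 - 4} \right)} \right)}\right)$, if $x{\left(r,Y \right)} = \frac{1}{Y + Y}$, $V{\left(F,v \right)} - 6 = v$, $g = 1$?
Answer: $\frac{1885272211}{5} + \frac{2579 i}{10} \approx 3.7705 \cdot 10^{8} + 257.9 i$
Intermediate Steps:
$V{\left(F,v \right)} = 6 + v$
$x{\left(r,Y \right)} = \frac{1}{2 Y}$
$\left(11605 + L\right) \left(-48734 + x{\left(k{\left(14 \right)},V{\left(g,\sqrt{-5 - 4} \right)} \right)}\right) = \left(11605 - 19342\right) \left(-48734 + \frac{1}{2 \left(6 + \sqrt{-5 - 4}\right)}\right) = - 7737 \left(-48734 + \frac{1}{2 \left(6 + \sqrt{-9}\right)}\right) = - 7737 \left(-48734 + \frac{1}{2 \left(6 + 3 i\right)}\right) = - 7737 \left(-48734 + \frac{\frac{1}{45} \left(6 - 3 i\right)}{2}\right) = - 7737 \left(-48734 + \frac{6 - 3 i}{90}\right) = 377054958 - \frac{2579 \left(6 - 3 i\right)}{30}$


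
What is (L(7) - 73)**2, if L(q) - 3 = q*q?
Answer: 441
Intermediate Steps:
L(q) = 3 + q**2 (L(q) = 3 + q*q = 3 + q**2)
(L(7) - 73)**2 = ((3 + 7**2) - 73)**2 = ((3 + 49) - 73)**2 = (52 - 73)**2 = (-21)**2 = 441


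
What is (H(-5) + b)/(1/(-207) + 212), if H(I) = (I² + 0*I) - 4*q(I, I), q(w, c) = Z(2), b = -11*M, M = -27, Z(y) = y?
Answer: 64998/43883 ≈ 1.4812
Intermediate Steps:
b = 297 (b = -11*(-27) = 297)
q(w, c) = 2
H(I) = -8 + I² (H(I) = (I² + 0*I) - 4*2 = (I² + 0) - 8 = I² - 8 = -8 + I²)
(H(-5) + b)/(1/(-207) + 212) = ((-8 + (-5)²) + 297)/(1/(-207) + 212) = ((-8 + 25) + 297)/(-1/207 + 212) = (17 + 297)/(43883/207) = 314*(207/43883) = 64998/43883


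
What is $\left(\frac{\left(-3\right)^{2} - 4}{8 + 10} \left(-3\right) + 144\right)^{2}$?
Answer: $\frac{737881}{36} \approx 20497.0$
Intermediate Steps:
$\left(\frac{\left(-3\right)^{2} - 4}{8 + 10} \left(-3\right) + 144\right)^{2} = \left(\frac{9 - 4}{18} \left(-3\right) + 144\right)^{2} = \left(5 \cdot \frac{1}{18} \left(-3\right) + 144\right)^{2} = \left(\frac{5}{18} \left(-3\right) + 144\right)^{2} = \left(- \frac{5}{6} + 144\right)^{2} = \left(\frac{859}{6}\right)^{2} = \frac{737881}{36}$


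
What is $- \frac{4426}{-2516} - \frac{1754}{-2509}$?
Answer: $\frac{7758949}{3156322} \approx 2.4582$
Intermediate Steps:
$- \frac{4426}{-2516} - \frac{1754}{-2509} = \left(-4426\right) \left(- \frac{1}{2516}\right) - - \frac{1754}{2509} = \frac{2213}{1258} + \frac{1754}{2509} = \frac{7758949}{3156322}$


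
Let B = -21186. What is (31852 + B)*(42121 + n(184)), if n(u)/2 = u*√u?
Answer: 449262586 + 7850176*√46 ≈ 5.0250e+8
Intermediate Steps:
n(u) = 2*u^(3/2) (n(u) = 2*(u*√u) = 2*u^(3/2))
(31852 + B)*(42121 + n(184)) = (31852 - 21186)*(42121 + 2*184^(3/2)) = 10666*(42121 + 2*(368*√46)) = 10666*(42121 + 736*√46) = 449262586 + 7850176*√46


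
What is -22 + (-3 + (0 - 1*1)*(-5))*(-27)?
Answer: -76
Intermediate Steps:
-22 + (-3 + (0 - 1*1)*(-5))*(-27) = -22 + (-3 + (0 - 1)*(-5))*(-27) = -22 + (-3 - 1*(-5))*(-27) = -22 + (-3 + 5)*(-27) = -22 + 2*(-27) = -22 - 54 = -76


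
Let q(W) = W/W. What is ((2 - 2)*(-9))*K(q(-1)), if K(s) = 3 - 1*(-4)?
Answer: 0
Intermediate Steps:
q(W) = 1
K(s) = 7 (K(s) = 3 + 4 = 7)
((2 - 2)*(-9))*K(q(-1)) = ((2 - 2)*(-9))*7 = (0*(-9))*7 = 0*7 = 0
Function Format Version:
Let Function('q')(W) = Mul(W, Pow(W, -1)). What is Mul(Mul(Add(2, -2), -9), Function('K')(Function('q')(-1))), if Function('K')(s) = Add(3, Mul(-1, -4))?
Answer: 0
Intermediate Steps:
Function('q')(W) = 1
Function('K')(s) = 7 (Function('K')(s) = Add(3, 4) = 7)
Mul(Mul(Add(2, -2), -9), Function('K')(Function('q')(-1))) = Mul(Mul(Add(2, -2), -9), 7) = Mul(Mul(0, -9), 7) = Mul(0, 7) = 0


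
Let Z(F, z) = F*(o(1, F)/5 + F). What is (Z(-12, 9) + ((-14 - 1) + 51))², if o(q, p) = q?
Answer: 788544/25 ≈ 31542.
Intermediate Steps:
Z(F, z) = F*(⅕ + F) (Z(F, z) = F*(1/5 + F) = F*(1*(⅕) + F) = F*(⅕ + F))
(Z(-12, 9) + ((-14 - 1) + 51))² = (-12*(⅕ - 12) + ((-14 - 1) + 51))² = (-12*(-59/5) + (-15 + 51))² = (708/5 + 36)² = (888/5)² = 788544/25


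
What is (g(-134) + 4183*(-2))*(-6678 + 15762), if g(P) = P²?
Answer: 87115560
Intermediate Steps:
(g(-134) + 4183*(-2))*(-6678 + 15762) = ((-134)² + 4183*(-2))*(-6678 + 15762) = (17956 - 8366)*9084 = 9590*9084 = 87115560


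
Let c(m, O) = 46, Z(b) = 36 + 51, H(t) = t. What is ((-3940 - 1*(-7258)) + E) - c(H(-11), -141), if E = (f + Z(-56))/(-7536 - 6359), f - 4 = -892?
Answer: 45465241/13895 ≈ 3272.1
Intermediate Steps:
Z(b) = 87
f = -888 (f = 4 - 892 = -888)
E = 801/13895 (E = (-888 + 87)/(-7536 - 6359) = -801/(-13895) = -801*(-1/13895) = 801/13895 ≈ 0.057647)
((-3940 - 1*(-7258)) + E) - c(H(-11), -141) = ((-3940 - 1*(-7258)) + 801/13895) - 1*46 = ((-3940 + 7258) + 801/13895) - 46 = (3318 + 801/13895) - 46 = 46104411/13895 - 46 = 45465241/13895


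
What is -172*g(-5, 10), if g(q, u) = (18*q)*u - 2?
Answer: 155144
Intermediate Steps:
g(q, u) = -2 + 18*q*u (g(q, u) = 18*q*u - 2 = -2 + 18*q*u)
-172*g(-5, 10) = -172*(-2 + 18*(-5)*10) = -172*(-2 - 900) = -172*(-902) = 155144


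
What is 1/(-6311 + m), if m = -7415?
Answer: -1/13726 ≈ -7.2854e-5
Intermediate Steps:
1/(-6311 + m) = 1/(-6311 - 7415) = 1/(-13726) = -1/13726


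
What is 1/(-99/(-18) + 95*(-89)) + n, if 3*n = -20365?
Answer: -114716047/16899 ≈ -6788.3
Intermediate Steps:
n = -20365/3 (n = (⅓)*(-20365) = -20365/3 ≈ -6788.3)
1/(-99/(-18) + 95*(-89)) + n = 1/(-99/(-18) + 95*(-89)) - 20365/3 = 1/(-99*(-1/18) - 8455) - 20365/3 = 1/(11/2 - 8455) - 20365/3 = 1/(-16899/2) - 20365/3 = -2/16899 - 20365/3 = -114716047/16899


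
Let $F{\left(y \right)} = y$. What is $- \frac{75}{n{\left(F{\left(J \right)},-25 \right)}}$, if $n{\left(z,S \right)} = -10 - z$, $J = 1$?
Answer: $\frac{75}{11} \approx 6.8182$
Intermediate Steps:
$- \frac{75}{n{\left(F{\left(J \right)},-25 \right)}} = - \frac{75}{-10 - 1} = - \frac{75}{-11} = \left(-75\right) \left(- \frac{1}{11}\right) = \frac{75}{11}$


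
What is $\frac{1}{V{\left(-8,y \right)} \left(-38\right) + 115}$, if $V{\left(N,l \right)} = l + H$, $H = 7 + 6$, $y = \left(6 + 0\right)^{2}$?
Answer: $- \frac{1}{1747} \approx -0.00057241$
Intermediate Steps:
$y = 36$ ($y = 6^{2} = 36$)
$H = 13$
$V{\left(N,l \right)} = 13 + l$ ($V{\left(N,l \right)} = l + 13 = 13 + l$)
$\frac{1}{V{\left(-8,y \right)} \left(-38\right) + 115} = \frac{1}{\left(13 + 36\right) \left(-38\right) + 115} = \frac{1}{49 \left(-38\right) + 115} = \frac{1}{-1862 + 115} = \frac{1}{-1747} = - \frac{1}{1747}$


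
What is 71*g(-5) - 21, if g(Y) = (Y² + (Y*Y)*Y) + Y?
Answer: -7476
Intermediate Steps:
g(Y) = Y + Y² + Y³ (g(Y) = (Y² + Y²*Y) + Y = (Y² + Y³) + Y = Y + Y² + Y³)
71*g(-5) - 21 = 71*(-5*(1 - 5 + (-5)²)) - 21 = 71*(-5*(1 - 5 + 25)) - 21 = 71*(-5*21) - 21 = 71*(-105) - 21 = -7455 - 21 = -7476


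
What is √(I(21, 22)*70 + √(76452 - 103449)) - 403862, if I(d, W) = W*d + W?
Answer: -403862 + √(33880 + I*√26997) ≈ -4.0368e+5 + 0.44633*I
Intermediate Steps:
I(d, W) = W + W*d
√(I(21, 22)*70 + √(76452 - 103449)) - 403862 = √((22*(1 + 21))*70 + √(76452 - 103449)) - 403862 = √((22*22)*70 + √(-26997)) - 403862 = √(484*70 + I*√26997) - 403862 = √(33880 + I*√26997) - 403862 = -403862 + √(33880 + I*√26997)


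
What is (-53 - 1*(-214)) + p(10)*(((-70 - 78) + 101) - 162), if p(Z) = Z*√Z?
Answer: 161 - 2090*√10 ≈ -6448.2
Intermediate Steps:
p(Z) = Z^(3/2)
(-53 - 1*(-214)) + p(10)*(((-70 - 78) + 101) - 162) = (-53 - 1*(-214)) + 10^(3/2)*(((-70 - 78) + 101) - 162) = (-53 + 214) + (10*√10)*((-148 + 101) - 162) = 161 + (10*√10)*(-47 - 162) = 161 + (10*√10)*(-209) = 161 - 2090*√10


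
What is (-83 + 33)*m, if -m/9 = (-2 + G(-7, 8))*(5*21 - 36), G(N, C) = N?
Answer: -279450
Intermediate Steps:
m = 5589 (m = -9*(-2 - 7)*(5*21 - 36) = -(-81)*(105 - 36) = -(-81)*69 = -9*(-621) = 5589)
(-83 + 33)*m = (-83 + 33)*5589 = -50*5589 = -279450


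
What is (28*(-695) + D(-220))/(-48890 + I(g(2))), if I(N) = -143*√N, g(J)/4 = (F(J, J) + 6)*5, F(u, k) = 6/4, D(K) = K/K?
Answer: 95135051/238716475 - 2782637*√6/477432950 ≈ 0.38425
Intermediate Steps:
D(K) = 1
F(u, k) = 3/2 (F(u, k) = 6*(¼) = 3/2)
g(J) = 150 (g(J) = 4*((3/2 + 6)*5) = 4*((15/2)*5) = 4*(75/2) = 150)
(28*(-695) + D(-220))/(-48890 + I(g(2))) = (28*(-695) + 1)/(-48890 - 715*√6) = (-19460 + 1)/(-48890 - 715*√6) = -19459/(-48890 - 715*√6)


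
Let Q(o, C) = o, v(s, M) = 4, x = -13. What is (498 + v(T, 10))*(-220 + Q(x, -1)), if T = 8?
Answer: -116966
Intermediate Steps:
(498 + v(T, 10))*(-220 + Q(x, -1)) = (498 + 4)*(-220 - 13) = 502*(-233) = -116966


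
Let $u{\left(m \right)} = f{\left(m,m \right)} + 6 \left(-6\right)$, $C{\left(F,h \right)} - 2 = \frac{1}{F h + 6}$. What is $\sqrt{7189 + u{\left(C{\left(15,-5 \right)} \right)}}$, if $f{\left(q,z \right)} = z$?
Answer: $\frac{\sqrt{34064886}}{69} \approx 84.587$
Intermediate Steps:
$C{\left(F,h \right)} = 2 + \frac{1}{6 + F h}$ ($C{\left(F,h \right)} = 2 + \frac{1}{F h + 6} = 2 + \frac{1}{6 + F h}$)
$u{\left(m \right)} = -36 + m$ ($u{\left(m \right)} = m + 6 \left(-6\right) = m - 36 = -36 + m$)
$\sqrt{7189 + u{\left(C{\left(15,-5 \right)} \right)}} = \sqrt{7189 - \left(36 - \frac{13 + 2 \cdot 15 \left(-5\right)}{6 + 15 \left(-5\right)}\right)} = \sqrt{7189 - \left(36 - \frac{13 - 150}{6 - 75}\right)} = \sqrt{7189 - \left(36 - \frac{1}{-69} \left(-137\right)\right)} = \sqrt{7189 - \frac{2347}{69}} = \sqrt{\frac{493694}{69}} = \frac{\sqrt{34064886}}{69}$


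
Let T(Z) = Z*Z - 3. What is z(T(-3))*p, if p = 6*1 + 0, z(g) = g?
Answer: 36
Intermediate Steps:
T(Z) = -3 + Z**2 (T(Z) = Z**2 - 3 = -3 + Z**2)
p = 6 (p = 6 + 0 = 6)
z(T(-3))*p = (-3 + (-3)**2)*6 = (-3 + 9)*6 = 6*6 = 36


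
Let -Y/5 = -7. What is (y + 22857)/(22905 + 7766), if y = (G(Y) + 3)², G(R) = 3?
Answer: 22893/30671 ≈ 0.74641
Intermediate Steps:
Y = 35 (Y = -5*(-7) = 35)
y = 36 (y = (3 + 3)² = 6² = 36)
(y + 22857)/(22905 + 7766) = (36 + 22857)/(22905 + 7766) = 22893/30671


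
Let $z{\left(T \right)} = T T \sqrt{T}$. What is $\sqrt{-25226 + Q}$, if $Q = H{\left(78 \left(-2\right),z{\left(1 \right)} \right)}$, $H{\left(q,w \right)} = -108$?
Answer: $i \sqrt{25334} \approx 159.17 i$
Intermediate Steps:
$z{\left(T \right)} = T^{\frac{5}{2}}$ ($z{\left(T \right)} = T^{2} \sqrt{T} = T^{\frac{5}{2}}$)
$Q = -108$
$\sqrt{-25226 + Q} = \sqrt{-25226 - 108} = \sqrt{-25334} = i \sqrt{25334}$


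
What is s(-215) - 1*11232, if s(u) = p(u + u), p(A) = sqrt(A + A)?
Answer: -11232 + 2*I*sqrt(215) ≈ -11232.0 + 29.326*I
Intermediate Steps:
p(A) = sqrt(2)*sqrt(A) (p(A) = sqrt(2*A) = sqrt(2)*sqrt(A))
s(u) = 2*sqrt(u) (s(u) = sqrt(2)*sqrt(u + u) = sqrt(2)*sqrt(2*u) = sqrt(2)*(sqrt(2)*sqrt(u)) = 2*sqrt(u))
s(-215) - 1*11232 = 2*sqrt(-215) - 1*11232 = 2*(I*sqrt(215)) - 11232 = 2*I*sqrt(215) - 11232 = -11232 + 2*I*sqrt(215)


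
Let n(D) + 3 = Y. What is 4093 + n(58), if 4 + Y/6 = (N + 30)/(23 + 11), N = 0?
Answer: 69212/17 ≈ 4071.3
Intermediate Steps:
Y = -318/17 (Y = -24 + 6*((0 + 30)/(23 + 11)) = -24 + 6*(30/34) = -24 + 6*(30*(1/34)) = -24 + 6*(15/17) = -24 + 90/17 = -318/17 ≈ -18.706)
n(D) = -369/17 (n(D) = -3 - 318/17 = -369/17)
4093 + n(58) = 4093 - 369/17 = 69212/17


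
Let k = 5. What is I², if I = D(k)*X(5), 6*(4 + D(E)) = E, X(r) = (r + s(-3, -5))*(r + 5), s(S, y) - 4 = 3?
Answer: 144400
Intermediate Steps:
s(S, y) = 7 (s(S, y) = 4 + 3 = 7)
X(r) = (5 + r)*(7 + r) (X(r) = (r + 7)*(r + 5) = (7 + r)*(5 + r) = (5 + r)*(7 + r))
D(E) = -4 + E/6
I = -380 (I = (-4 + (⅙)*5)*(35 + 5² + 12*5) = (-4 + ⅚)*(35 + 25 + 60) = -19/6*120 = -380)
I² = (-380)² = 144400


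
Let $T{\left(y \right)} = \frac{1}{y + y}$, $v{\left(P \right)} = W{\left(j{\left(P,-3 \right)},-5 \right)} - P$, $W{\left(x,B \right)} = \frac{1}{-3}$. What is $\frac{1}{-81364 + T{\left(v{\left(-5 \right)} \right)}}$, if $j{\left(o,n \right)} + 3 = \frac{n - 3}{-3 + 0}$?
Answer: $- \frac{28}{2278189} \approx -1.229 \cdot 10^{-5}$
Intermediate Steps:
$j{\left(o,n \right)} = -2 - \frac{n}{3}$ ($j{\left(o,n \right)} = -3 + \frac{n - 3}{-3 + 0} = -3 + \frac{-3 + n}{-3} = -3 + \left(-3 + n\right) \left(- \frac{1}{3}\right) = -3 - \left(-1 + \frac{n}{3}\right) = -2 - \frac{n}{3}$)
$W{\left(x,B \right)} = - \frac{1}{3}$
$v{\left(P \right)} = - \frac{1}{3} - P$
$T{\left(y \right)} = \frac{1}{2 y}$
$\frac{1}{-81364 + T{\left(v{\left(-5 \right)} \right)}} = \frac{1}{-81364 + \frac{1}{2 \left(- \frac{1}{3} - -5\right)}} = \frac{1}{-81364 + \frac{1}{2 \left(- \frac{1}{3} + 5\right)}} = \frac{1}{-81364 + \frac{1}{2 \cdot \frac{14}{3}}} = \frac{1}{-81364 + \frac{1}{2} \cdot \frac{3}{14}} = \frac{1}{-81364 + \frac{3}{28}} = \frac{1}{- \frac{2278189}{28}} = - \frac{28}{2278189}$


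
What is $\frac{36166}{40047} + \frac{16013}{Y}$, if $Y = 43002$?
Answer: $\frac{732160981}{574033698} \approx 1.2755$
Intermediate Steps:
$\frac{36166}{40047} + \frac{16013}{Y} = \frac{36166}{40047} + \frac{16013}{43002} = \frac{732160981}{574033698}$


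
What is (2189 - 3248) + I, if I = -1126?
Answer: -2185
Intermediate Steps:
(2189 - 3248) + I = (2189 - 3248) - 1126 = -1059 - 1126 = -2185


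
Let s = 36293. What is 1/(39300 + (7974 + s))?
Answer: 1/83567 ≈ 1.1966e-5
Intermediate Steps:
1/(39300 + (7974 + s)) = 1/(39300 + (7974 + 36293)) = 1/(39300 + 44267) = 1/83567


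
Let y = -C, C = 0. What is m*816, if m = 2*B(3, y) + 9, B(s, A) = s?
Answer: 12240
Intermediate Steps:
y = 0 (y = -1*0 = 0)
m = 15 (m = 2*3 + 9 = 6 + 9 = 15)
m*816 = 15*816 = 12240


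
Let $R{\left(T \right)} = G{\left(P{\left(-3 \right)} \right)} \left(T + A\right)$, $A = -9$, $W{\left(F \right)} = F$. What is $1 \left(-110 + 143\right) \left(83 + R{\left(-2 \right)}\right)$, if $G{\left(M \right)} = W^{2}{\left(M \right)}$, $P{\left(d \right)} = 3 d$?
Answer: $-26664$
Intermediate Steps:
$G{\left(M \right)} = M^{2}$
$R{\left(T \right)} = -729 + 81 T$ ($R{\left(T \right)} = \left(3 \left(-3\right)\right)^{2} \left(T - 9\right) = \left(-9\right)^{2} \left(-9 + T\right) = 81 \left(-9 + T\right) = -729 + 81 T$)
$1 \left(-110 + 143\right) \left(83 + R{\left(-2 \right)}\right) = 1 \left(-110 + 143\right) \left(83 + \left(-729 + 81 \left(-2\right)\right)\right) = 1 \cdot 33 \left(83 - 891\right) = 1 \cdot 33 \left(-808\right) = 1 \left(-26664\right) = -26664$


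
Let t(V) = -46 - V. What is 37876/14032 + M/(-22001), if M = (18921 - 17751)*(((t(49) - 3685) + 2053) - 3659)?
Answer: 22314410429/77179508 ≈ 289.12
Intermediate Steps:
M = -6301620 (M = (18921 - 17751)*((((-46 - 1*49) - 3685) + 2053) - 3659) = 1170*((((-46 - 49) - 3685) + 2053) - 3659) = 1170*(((-95 - 3685) + 2053) - 3659) = 1170*((-3780 + 2053) - 3659) = 1170*(-1727 - 3659) = 1170*(-5386) = -6301620)
37876/14032 + M/(-22001) = 37876/14032 - 6301620/(-22001) = 37876*(1/14032) - 6301620*(-1/22001) = 9469/3508 + 6301620/22001 = 22314410429/77179508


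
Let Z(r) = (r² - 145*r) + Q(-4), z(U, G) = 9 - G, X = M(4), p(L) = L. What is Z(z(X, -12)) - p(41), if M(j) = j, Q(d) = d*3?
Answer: -2657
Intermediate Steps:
Q(d) = 3*d
X = 4
Z(r) = -12 + r² - 145*r (Z(r) = (r² - 145*r) + 3*(-4) = (r² - 145*r) - 12 = -12 + r² - 145*r)
Z(z(X, -12)) - p(41) = (-12 + (9 - 1*(-12))² - 145*(9 - 1*(-12))) - 1*41 = (-12 + (9 + 12)² - 145*(9 + 12)) - 41 = (-12 + 21² - 145*21) - 41 = (-12 + 441 - 3045) - 41 = -2616 - 41 = -2657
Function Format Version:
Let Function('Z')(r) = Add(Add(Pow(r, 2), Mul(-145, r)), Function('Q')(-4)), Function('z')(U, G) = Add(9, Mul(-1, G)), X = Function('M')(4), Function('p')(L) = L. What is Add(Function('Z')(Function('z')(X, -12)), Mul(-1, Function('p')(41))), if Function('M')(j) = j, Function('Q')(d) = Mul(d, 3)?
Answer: -2657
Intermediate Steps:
Function('Q')(d) = Mul(3, d)
X = 4
Function('Z')(r) = Add(-12, Pow(r, 2), Mul(-145, r)) (Function('Z')(r) = Add(Add(Pow(r, 2), Mul(-145, r)), Mul(3, -4)) = Add(Add(Pow(r, 2), Mul(-145, r)), -12) = Add(-12, Pow(r, 2), Mul(-145, r)))
Add(Function('Z')(Function('z')(X, -12)), Mul(-1, Function('p')(41))) = Add(Add(-12, Pow(Add(9, Mul(-1, -12)), 2), Mul(-145, Add(9, Mul(-1, -12)))), Mul(-1, 41)) = Add(Add(-12, Pow(Add(9, 12), 2), Mul(-145, Add(9, 12))), -41) = Add(Add(-12, Pow(21, 2), Mul(-145, 21)), -41) = Add(Add(-12, 441, -3045), -41) = Add(-2616, -41) = -2657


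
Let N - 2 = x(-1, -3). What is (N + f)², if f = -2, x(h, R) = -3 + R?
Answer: 36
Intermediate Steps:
N = -4 (N = 2 + (-3 - 3) = 2 - 6 = -4)
(N + f)² = (-4 - 2)² = (-6)² = 36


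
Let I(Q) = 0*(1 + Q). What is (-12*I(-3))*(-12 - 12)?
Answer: 0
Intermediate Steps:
I(Q) = 0
(-12*I(-3))*(-12 - 12) = (-12*0)*(-12 - 12) = 0*(-24) = 0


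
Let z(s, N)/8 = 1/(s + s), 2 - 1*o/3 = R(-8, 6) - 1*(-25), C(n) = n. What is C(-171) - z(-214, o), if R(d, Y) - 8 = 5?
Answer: -18295/107 ≈ -170.98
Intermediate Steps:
R(d, Y) = 13 (R(d, Y) = 8 + 5 = 13)
o = -108 (o = 6 - 3*(13 - 1*(-25)) = 6 - 3*(13 + 25) = 6 - 3*38 = 6 - 114 = -108)
z(s, N) = 4/s (z(s, N) = 8/(s + s) = 8/((2*s)) = 8*(1/(2*s)) = 4/s)
C(-171) - z(-214, o) = -171 - 4/(-214) = -171 - 4*(-1)/214 = -171 - 1*(-2/107) = -171 + 2/107 = -18295/107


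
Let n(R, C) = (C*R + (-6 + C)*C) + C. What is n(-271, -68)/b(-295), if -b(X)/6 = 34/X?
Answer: 101480/3 ≈ 33827.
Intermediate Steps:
b(X) = -204/X
n(R, C) = C + C*R + C*(-6 + C) (n(R, C) = (C*R + C*(-6 + C)) + C = C + C*R + C*(-6 + C))
n(-271, -68)/b(-295) = (-68*(-5 - 68 - 271))/((-204/(-295))) = (-68*(-344))/((-204*(-1/295))) = 23392/(204/295) = 23392*(295/204) = 101480/3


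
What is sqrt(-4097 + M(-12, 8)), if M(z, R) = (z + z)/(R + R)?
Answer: I*sqrt(16394)/2 ≈ 64.02*I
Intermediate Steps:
M(z, R) = z/R (M(z, R) = (2*z)/((2*R)) = (2*z)*(1/(2*R)) = z/R)
sqrt(-4097 + M(-12, 8)) = sqrt(-4097 - 12/8) = sqrt(-4097 - 12*1/8) = sqrt(-4097 - 3/2) = sqrt(-8197/2) = I*sqrt(16394)/2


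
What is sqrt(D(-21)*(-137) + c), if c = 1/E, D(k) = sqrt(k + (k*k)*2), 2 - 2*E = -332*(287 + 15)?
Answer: sqrt(50133 - 344324523393*sqrt(861))/50133 ≈ 63.403*I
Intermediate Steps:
E = 50133 (E = 1 - (-166)*(287 + 15) = 1 - (-166)*302 = 1 - 1/2*(-100264) = 1 + 50132 = 50133)
D(k) = sqrt(k + 2*k**2) (D(k) = sqrt(k + k**2*2) = sqrt(k + 2*k**2))
c = 1/50133 ≈ 1.9947e-5
sqrt(D(-21)*(-137) + c) = sqrt(sqrt(-21*(1 + 2*(-21)))*(-137) + 1/50133) = sqrt(sqrt(-21*(1 - 42))*(-137) + 1/50133) = sqrt(sqrt(-21*(-41))*(-137) + 1/50133) = sqrt(sqrt(861)*(-137) + 1/50133) = sqrt(-137*sqrt(861) + 1/50133) = sqrt(1/50133 - 137*sqrt(861))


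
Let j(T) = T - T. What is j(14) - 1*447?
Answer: -447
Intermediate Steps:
j(T) = 0
j(14) - 1*447 = 0 - 1*447 = 0 - 447 = -447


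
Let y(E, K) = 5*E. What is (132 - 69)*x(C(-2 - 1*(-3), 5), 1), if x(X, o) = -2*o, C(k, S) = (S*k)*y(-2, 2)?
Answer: -126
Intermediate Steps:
C(k, S) = -10*S*k (C(k, S) = (S*k)*(5*(-2)) = (S*k)*(-10) = -10*S*k)
(132 - 69)*x(C(-2 - 1*(-3), 5), 1) = (132 - 69)*(-2*1) = 63*(-2) = -126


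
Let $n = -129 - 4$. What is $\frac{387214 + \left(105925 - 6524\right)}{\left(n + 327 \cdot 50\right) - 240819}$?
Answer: $- \frac{486615}{224602} \approx -2.1666$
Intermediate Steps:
$n = -133$
$\frac{387214 + \left(105925 - 6524\right)}{\left(n + 327 \cdot 50\right) - 240819} = \frac{387214 + \left(105925 - 6524\right)}{\left(-133 + 327 \cdot 50\right) - 240819} = \frac{387214 + \left(105925 - 6524\right)}{\left(-133 + 16350\right) - 240819} = \frac{387214 + 99401}{16217 - 240819} = \frac{486615}{-224602} = 486615 \left(- \frac{1}{224602}\right) = - \frac{486615}{224602}$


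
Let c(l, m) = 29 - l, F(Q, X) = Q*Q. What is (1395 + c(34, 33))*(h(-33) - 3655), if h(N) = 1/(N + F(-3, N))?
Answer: -60966095/12 ≈ -5.0805e+6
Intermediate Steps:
F(Q, X) = Q²
h(N) = 1/(9 + N) (h(N) = 1/(N + (-3)²) = 1/(N + 9) = 1/(9 + N))
(1395 + c(34, 33))*(h(-33) - 3655) = (1395 + (29 - 1*34))*(1/(9 - 33) - 3655) = (1395 + (29 - 34))*(1/(-24) - 3655) = (1395 - 5)*(-1/24 - 3655) = 1390*(-87721/24) = -60966095/12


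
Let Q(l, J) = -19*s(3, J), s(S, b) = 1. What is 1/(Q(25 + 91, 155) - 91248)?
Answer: -1/91267 ≈ -1.0957e-5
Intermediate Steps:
Q(l, J) = -19 (Q(l, J) = -19*1 = -19)
1/(Q(25 + 91, 155) - 91248) = 1/(-19 - 91248) = 1/(-91267) = -1/91267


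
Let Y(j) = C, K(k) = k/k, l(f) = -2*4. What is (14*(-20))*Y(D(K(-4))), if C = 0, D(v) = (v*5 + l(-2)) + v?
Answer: 0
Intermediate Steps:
l(f) = -8
K(k) = 1
D(v) = -8 + 6*v (D(v) = (v*5 - 8) + v = (5*v - 8) + v = (-8 + 5*v) + v = -8 + 6*v)
Y(j) = 0
(14*(-20))*Y(D(K(-4))) = (14*(-20))*0 = -280*0 = 0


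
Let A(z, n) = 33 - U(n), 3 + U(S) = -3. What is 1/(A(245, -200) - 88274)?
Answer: -1/88235 ≈ -1.1333e-5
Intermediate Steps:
U(S) = -6 (U(S) = -3 - 3 = -6)
A(z, n) = 39 (A(z, n) = 33 - 1*(-6) = 33 + 6 = 39)
1/(A(245, -200) - 88274) = 1/(39 - 88274) = 1/(-88235) = -1/88235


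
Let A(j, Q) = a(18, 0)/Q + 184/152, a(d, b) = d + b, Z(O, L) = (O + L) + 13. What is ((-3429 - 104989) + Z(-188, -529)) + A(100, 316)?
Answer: -327580439/3002 ≈ -1.0912e+5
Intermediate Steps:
Z(O, L) = 13 + L + O (Z(O, L) = (L + O) + 13 = 13 + L + O)
a(d, b) = b + d
A(j, Q) = 23/19 + 18/Q (A(j, Q) = (0 + 18)/Q + 184/152 = 18/Q + 184*(1/152) = 18/Q + 23/19 = 23/19 + 18/Q)
((-3429 - 104989) + Z(-188, -529)) + A(100, 316) = ((-3429 - 104989) + (13 - 529 - 188)) + (23/19 + 18/316) = (-108418 - 704) + (23/19 + 18*(1/316)) = -109122 + (23/19 + 9/158) = -109122 + 3805/3002 = -327580439/3002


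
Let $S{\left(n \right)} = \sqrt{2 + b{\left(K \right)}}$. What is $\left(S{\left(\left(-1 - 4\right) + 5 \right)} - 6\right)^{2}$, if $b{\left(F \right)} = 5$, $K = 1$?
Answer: $\left(6 - \sqrt{7}\right)^{2} \approx 11.251$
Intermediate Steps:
$S{\left(n \right)} = \sqrt{7}$ ($S{\left(n \right)} = \sqrt{2 + 5} = \sqrt{7}$)
$\left(S{\left(\left(-1 - 4\right) + 5 \right)} - 6\right)^{2} = \left(\sqrt{7} - 6\right)^{2} = \left(-6 + \sqrt{7}\right)^{2}$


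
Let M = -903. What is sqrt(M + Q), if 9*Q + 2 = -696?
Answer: 5*I*sqrt(353)/3 ≈ 31.314*I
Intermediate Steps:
Q = -698/9 (Q = -2/9 + (1/9)*(-696) = -2/9 - 232/3 = -698/9 ≈ -77.556)
sqrt(M + Q) = sqrt(-903 - 698/9) = sqrt(-8825/9) = 5*I*sqrt(353)/3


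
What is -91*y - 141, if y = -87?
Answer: 7776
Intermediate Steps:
-91*y - 141 = -91*(-87) - 141 = 7917 - 141 = 7776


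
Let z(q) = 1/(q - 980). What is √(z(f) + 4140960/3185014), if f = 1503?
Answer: √903220929275928067/832881161 ≈ 1.1411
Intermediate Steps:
z(q) = 1/(-980 + q)
√(z(f) + 4140960/3185014) = √(1/(-980 + 1503) + 4140960/3185014) = √(1/523 + 4140960*(1/3185014)) = √(1/523 + 2070480/1592507) = √(1084453547/832881161) = √903220929275928067/832881161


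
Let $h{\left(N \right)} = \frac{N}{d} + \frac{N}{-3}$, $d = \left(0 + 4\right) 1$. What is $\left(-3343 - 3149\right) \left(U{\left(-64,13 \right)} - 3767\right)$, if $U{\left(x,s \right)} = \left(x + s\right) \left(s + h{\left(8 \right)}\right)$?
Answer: $28538832$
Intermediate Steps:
$d = 4$ ($d = 4 \cdot 1 = 4$)
$h{\left(N \right)} = - \frac{N}{12}$ ($h{\left(N \right)} = \frac{N}{4} + \frac{N}{-3} = N \frac{1}{4} + N \left(- \frac{1}{3}\right) = \frac{N}{4} - \frac{N}{3} = - \frac{N}{12}$)
$U{\left(x,s \right)} = \left(- \frac{2}{3} + s\right) \left(s + x\right)$ ($U{\left(x,s \right)} = \left(x + s\right) \left(s - \frac{2}{3}\right) = \left(s + x\right) \left(s - \frac{2}{3}\right) = \left(s + x\right) \left(- \frac{2}{3} + s\right) = \left(- \frac{2}{3} + s\right) \left(s + x\right)$)
$\left(-3343 - 3149\right) \left(U{\left(-64,13 \right)} - 3767\right) = \left(-3343 - 3149\right) \left(\left(13^{2} - \frac{26}{3} - - \frac{128}{3} + 13 \left(-64\right)\right) - 3767\right) = - 6492 \left(\left(169 - \frac{26}{3} + \frac{128}{3} - 832\right) - 3767\right) = - 6492 \left(-629 - 3767\right) = \left(-6492\right) \left(-4396\right) = 28538832$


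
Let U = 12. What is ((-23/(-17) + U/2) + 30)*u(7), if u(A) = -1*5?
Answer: -3175/17 ≈ -186.76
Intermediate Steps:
u(A) = -5
((-23/(-17) + U/2) + 30)*u(7) = ((-23/(-17) + 12/2) + 30)*(-5) = ((-23*(-1/17) + 12*(½)) + 30)*(-5) = ((23/17 + 6) + 30)*(-5) = (125/17 + 30)*(-5) = (635/17)*(-5) = -3175/17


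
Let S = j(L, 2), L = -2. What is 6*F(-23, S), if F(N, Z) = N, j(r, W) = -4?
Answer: -138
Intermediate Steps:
S = -4
6*F(-23, S) = 6*(-23) = -138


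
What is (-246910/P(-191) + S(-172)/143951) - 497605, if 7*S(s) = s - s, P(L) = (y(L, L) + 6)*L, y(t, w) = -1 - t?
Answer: -9314046935/18718 ≈ -4.9760e+5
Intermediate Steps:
P(L) = L*(5 - L) (P(L) = ((-1 - L) + 6)*L = (5 - L)*L = L*(5 - L))
S(s) = 0 (S(s) = (s - s)/7 = (⅐)*0 = 0)
(-246910/P(-191) + S(-172)/143951) - 497605 = (-246910*(-1/(191*(5 - 1*(-191)))) + 0/143951) - 497605 = (-246910*(-1/(191*(5 + 191))) + 0*(1/143951)) - 497605 = (-246910/((-191*196)) + 0) - 497605 = (-246910/(-37436) + 0) - 497605 = (-246910*(-1/37436) + 0) - 497605 = (123455/18718 + 0) - 497605 = 123455/18718 - 497605 = -9314046935/18718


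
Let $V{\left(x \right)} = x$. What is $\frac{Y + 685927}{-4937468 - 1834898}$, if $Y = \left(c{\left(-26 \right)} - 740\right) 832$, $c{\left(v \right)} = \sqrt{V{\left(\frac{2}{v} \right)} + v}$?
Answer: $- \frac{70247}{6772366} - \frac{32 i \sqrt{4407}}{3386183} \approx -0.010373 - 0.00062735 i$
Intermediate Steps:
$c{\left(v \right)} = \sqrt{v + \frac{2}{v}}$ ($c{\left(v \right)} = \sqrt{\frac{2}{v} + v} = \sqrt{v + \frac{2}{v}}$)
$Y = -615680 + 64 i \sqrt{4407}$ ($Y = \left(\sqrt{-26 + \frac{2}{-26}} - 740\right) 832 = \left(\sqrt{-26 + 2 \left(- \frac{1}{26}\right)} - 740\right) 832 = \left(\sqrt{-26 - \frac{1}{13}} - 740\right) 832 = \left(\sqrt{- \frac{339}{13}} - 740\right) 832 = \left(\frac{i \sqrt{4407}}{13} - 740\right) 832 = \left(-740 + \frac{i \sqrt{4407}}{13}\right) 832 = -615680 + 64 i \sqrt{4407} \approx -6.1568 \cdot 10^{5} + 4248.7 i$)
$\frac{Y + 685927}{-4937468 - 1834898} = \frac{\left(-615680 + 64 i \sqrt{4407}\right) + 685927}{-4937468 - 1834898} = \frac{70247 + 64 i \sqrt{4407}}{-6772366} = \left(70247 + 64 i \sqrt{4407}\right) \left(- \frac{1}{6772366}\right) = - \frac{70247}{6772366} - \frac{32 i \sqrt{4407}}{3386183}$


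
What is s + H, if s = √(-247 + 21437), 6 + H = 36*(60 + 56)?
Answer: 4170 + √21190 ≈ 4315.6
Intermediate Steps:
H = 4170 (H = -6 + 36*(60 + 56) = -6 + 36*116 = -6 + 4176 = 4170)
s = √21190 ≈ 145.57
s + H = √21190 + 4170 = 4170 + √21190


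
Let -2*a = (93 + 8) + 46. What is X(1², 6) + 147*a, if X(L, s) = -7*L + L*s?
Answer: -21611/2 ≈ -10806.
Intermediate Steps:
a = -147/2 (a = -((93 + 8) + 46)/2 = -(101 + 46)/2 = -½*147 = -147/2 ≈ -73.500)
X(1², 6) + 147*a = 1²*(-7 + 6) + 147*(-147/2) = 1*(-1) - 21609/2 = -1 - 21609/2 = -21611/2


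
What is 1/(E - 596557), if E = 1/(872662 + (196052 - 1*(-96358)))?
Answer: -1165072/695031857103 ≈ -1.6763e-6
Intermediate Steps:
E = 1/1165072 (E = 1/(872662 + (196052 + 96358)) = 1/(872662 + 292410) = 1/1165072 ≈ 8.5832e-7)
1/(E - 596557) = 1/(1/1165072 - 596557) = 1/(-695031857103/1165072) = -1165072/695031857103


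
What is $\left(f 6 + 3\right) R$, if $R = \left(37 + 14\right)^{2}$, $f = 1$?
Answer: $23409$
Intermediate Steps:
$R = 2601$ ($R = 51^{2} = 2601$)
$\left(f 6 + 3\right) R = \left(1 \cdot 6 + 3\right) 2601 = \left(6 + 3\right) 2601 = 9 \cdot 2601 = 23409$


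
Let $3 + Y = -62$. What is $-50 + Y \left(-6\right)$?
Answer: $340$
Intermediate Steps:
$Y = -65$ ($Y = -3 - 62 = -65$)
$-50 + Y \left(-6\right) = -50 - -390 = -50 + 390 = 340$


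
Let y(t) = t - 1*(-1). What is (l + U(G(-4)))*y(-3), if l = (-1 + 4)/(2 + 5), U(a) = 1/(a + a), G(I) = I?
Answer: -17/28 ≈ -0.60714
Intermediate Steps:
U(a) = 1/(2*a)
l = 3/7 ≈ 0.42857
y(t) = 1 + t (y(t) = t + 1 = 1 + t)
(l + U(G(-4)))*y(-3) = (3/7 + (½)/(-4))*(1 - 3) = (3/7 + (½)*(-¼))*(-2) = (3/7 - ⅛)*(-2) = (17/56)*(-2) = -17/28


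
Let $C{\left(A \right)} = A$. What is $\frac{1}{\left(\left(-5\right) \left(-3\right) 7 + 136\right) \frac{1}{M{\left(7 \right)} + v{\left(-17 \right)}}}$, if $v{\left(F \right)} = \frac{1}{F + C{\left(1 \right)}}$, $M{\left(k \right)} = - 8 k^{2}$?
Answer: $- \frac{6273}{3856} \approx -1.6268$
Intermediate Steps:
$v{\left(F \right)} = \frac{1}{1 + F}$ ($v{\left(F \right)} = \frac{1}{F + 1} = \frac{1}{1 + F}$)
$\frac{1}{\left(\left(-5\right) \left(-3\right) 7 + 136\right) \frac{1}{M{\left(7 \right)} + v{\left(-17 \right)}}} = \frac{1}{\left(\left(-5\right) \left(-3\right) 7 + 136\right) \frac{1}{- 8 \cdot 7^{2} + \frac{1}{1 - 17}}} = \frac{1}{\left(15 \cdot 7 + 136\right) \frac{1}{\left(-8\right) 49 + \frac{1}{-16}}} = \frac{1}{\left(105 + 136\right) \frac{1}{-392 - \frac{1}{16}}} = \frac{1}{241 \frac{1}{- \frac{6273}{16}}} = \frac{1}{241 \left(- \frac{16}{6273}\right)} = \frac{1}{- \frac{3856}{6273}} = - \frac{6273}{3856}$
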